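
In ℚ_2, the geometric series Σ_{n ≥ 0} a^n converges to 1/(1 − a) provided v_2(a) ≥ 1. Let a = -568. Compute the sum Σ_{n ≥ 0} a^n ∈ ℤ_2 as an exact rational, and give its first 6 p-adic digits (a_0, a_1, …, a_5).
Σ a^n = 1/(1 − a) = 1/569;  first 6 digits = (1, 0, 0, 1, 0, 0)

v_2(a) = 3 ≥ 1, so the series converges in ℤ_2 to 1/(1 − a) = 1/(1 − (-568)) = 1/569. Expand this rational in ℤ_2: compute digits iteratively via d_i = x_i mod 2, x_{i+1} = (x_i − d_i)/2. The first 6 digits are (1, 0, 0, 1, 0, 0).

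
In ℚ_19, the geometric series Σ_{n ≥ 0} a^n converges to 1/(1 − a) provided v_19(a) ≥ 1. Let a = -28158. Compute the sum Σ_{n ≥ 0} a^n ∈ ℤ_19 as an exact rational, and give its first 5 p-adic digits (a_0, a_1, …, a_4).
Σ a^n = 1/(1 − a) = 1/28159;  first 5 digits = (1, 0, 17, 14, 3)

v_19(a) = 2 ≥ 1, so the series converges in ℤ_19 to 1/(1 − a) = 1/(1 − (-28158)) = 1/28159. Expand this rational in ℤ_19: compute digits iteratively via d_i = x_i mod 19, x_{i+1} = (x_i − d_i)/19. The first 5 digits are (1, 0, 17, 14, 3).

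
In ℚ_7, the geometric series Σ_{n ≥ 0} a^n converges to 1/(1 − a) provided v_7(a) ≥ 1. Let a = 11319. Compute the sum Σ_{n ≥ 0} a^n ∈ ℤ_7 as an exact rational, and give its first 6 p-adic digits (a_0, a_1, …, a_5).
Σ a^n = 1/(1 − a) = -1/11318;  first 6 digits = (1, 0, 0, 5, 4, 0)

v_7(a) = 3 ≥ 1, so the series converges in ℤ_7 to 1/(1 − a) = 1/(1 − 11319) = -1/11318. Expand this rational in ℤ_7: compute digits iteratively via d_i = x_i mod 7, x_{i+1} = (x_i − d_i)/7. The first 6 digits are (1, 0, 0, 5, 4, 0).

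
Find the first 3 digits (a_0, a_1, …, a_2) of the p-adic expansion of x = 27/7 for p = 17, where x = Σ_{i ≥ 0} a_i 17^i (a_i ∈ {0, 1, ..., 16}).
(a_0, …, a_2) = (16, 9, 14)

v_17(27/7) = 0 (numerator and denominator both coprime to 17), so x ∈ ℤ_17^×. Compute digits iteratively via a_i = x_i mod 17, x_{i+1} = (x_i − a_i)/17, with x_0 = x:
  x_0 = 27/7;  a_0 = 16;  x_1 = (x_0 − 16)/17 = -5/7
  x_1 = -5/7;  a_1 = 9;  x_2 = (x_1 − 9)/17 = -4/7
  x_2 = -4/7;  a_2 = 14;  x_3 = (x_2 − 14)/17 = -6/7
Digits: (16, 9, 14).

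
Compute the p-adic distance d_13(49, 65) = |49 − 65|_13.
d_13(49, 65) = 1

Step 1 — x − y = 49 − 65 = -16. Step 2 — v_13(-16) = 0 (factor: -16 = −(13^0 · 16); the sign does not affect v_p). Step 3 — |x − y|_13 = 13^{0} = 1.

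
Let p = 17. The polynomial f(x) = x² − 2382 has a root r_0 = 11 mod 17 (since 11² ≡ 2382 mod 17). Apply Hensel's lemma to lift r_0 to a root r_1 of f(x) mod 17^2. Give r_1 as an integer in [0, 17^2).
r_1 = 232 (mod 289)

Hensel's recurrence: r_{i+1} = r_i − f(r_i)·(f′(r_i))^{-1} mod 17^{i+2}, with f′(x) = 2x. Iterate:
  r_0 = 11 (mod 17)
  r_1 = 232 (mod 289)
Final: r_1 = 232, and one checks f(r_1) ≡ 0 mod 17^2.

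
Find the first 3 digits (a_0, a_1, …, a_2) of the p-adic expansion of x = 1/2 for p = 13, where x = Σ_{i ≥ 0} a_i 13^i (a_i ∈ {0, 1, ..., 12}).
(a_0, …, a_2) = (7, 6, 6)

v_13(1/2) = 0 (numerator and denominator both coprime to 13), so x ∈ ℤ_13^×. Compute digits iteratively via a_i = x_i mod 13, x_{i+1} = (x_i − a_i)/13, with x_0 = x:
  x_0 = 1/2;  a_0 = 7;  x_1 = (x_0 − 7)/13 = -1/2
  x_1 = -1/2;  a_1 = 6;  x_2 = (x_1 − 6)/13 = -1/2
  x_2 = -1/2;  a_2 = 6;  x_3 = (x_2 − 6)/13 = -1/2
Digits: (7, 6, 6).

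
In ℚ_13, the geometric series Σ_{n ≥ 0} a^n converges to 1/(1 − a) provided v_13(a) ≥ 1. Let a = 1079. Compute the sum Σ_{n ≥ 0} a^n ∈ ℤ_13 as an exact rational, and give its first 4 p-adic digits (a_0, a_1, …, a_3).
Σ a^n = 1/(1 − a) = -1/1078;  first 4 digits = (1, 5, 5, 5)

v_13(a) = 1 ≥ 1, so the series converges in ℤ_13 to 1/(1 − a) = 1/(1 − 1079) = -1/1078. Expand this rational in ℤ_13: compute digits iteratively via d_i = x_i mod 13, x_{i+1} = (x_i − d_i)/13. The first 4 digits are (1, 5, 5, 5).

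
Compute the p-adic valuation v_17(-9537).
v_17(-9537) = 2

v_17(n) is the largest exponent k such that 17^k divides n. Factor out: -9537 = -17^2 · 33. (Sign doesn't affect v_p.) So v_17(-9537) = 2.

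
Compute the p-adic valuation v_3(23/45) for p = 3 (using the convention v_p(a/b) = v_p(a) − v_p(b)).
v_3(23/45) = -2

Factor powers of 3 from the numerator and denominator of the reduced fraction: 23 = 3^0 · 23 and 45 = 3^2 · 5. Apply v_p(a/b) = v_p(a) − v_p(b): v_3(23/45) = 0 − 2 = -2.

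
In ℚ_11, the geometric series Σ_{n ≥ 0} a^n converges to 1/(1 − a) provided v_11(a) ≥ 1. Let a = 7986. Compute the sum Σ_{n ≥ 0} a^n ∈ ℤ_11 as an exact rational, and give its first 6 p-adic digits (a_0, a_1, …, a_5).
Σ a^n = 1/(1 − a) = -1/7985;  first 6 digits = (1, 0, 0, 6, 0, 0)

v_11(a) = 3 ≥ 1, so the series converges in ℤ_11 to 1/(1 − a) = 1/(1 − 7986) = -1/7985. Expand this rational in ℤ_11: compute digits iteratively via d_i = x_i mod 11, x_{i+1} = (x_i − d_i)/11. The first 6 digits are (1, 0, 0, 6, 0, 0).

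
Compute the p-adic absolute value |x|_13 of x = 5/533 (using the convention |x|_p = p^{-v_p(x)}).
|5/533|_13 = 13

Step 1 — compute v_13(x) by factoring powers of 13 out of the numerator and denominator: v_13(5/533) = -1. Step 2 — apply |x|_p = p^{-v_p(x)} = 13^{1} = 13.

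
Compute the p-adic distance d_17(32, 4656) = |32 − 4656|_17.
d_17(32, 4656) = 1/289

Step 1 — x − y = 32 − 4656 = -4624. Step 2 — v_17(-4624) = 2 (factor: -4624 = −(17^2 · 16); the sign does not affect v_p). Step 3 — |x − y|_17 = 17^{-2} = 1/289.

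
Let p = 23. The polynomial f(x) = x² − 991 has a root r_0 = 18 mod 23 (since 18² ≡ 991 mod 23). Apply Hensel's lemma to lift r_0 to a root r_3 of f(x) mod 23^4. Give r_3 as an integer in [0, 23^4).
r_3 = 138708 (mod 279841)

Hensel's recurrence: r_{i+1} = r_i − f(r_i)·(f′(r_i))^{-1} mod 23^{i+2}, with f′(x) = 2x. Iterate:
  r_0 = 18 (mod 23)
  r_1 = 110 (mod 529)
  r_2 = 4871 (mod 12167)
  r_3 = 138708 (mod 279841)
Final: r_3 = 138708, and one checks f(r_3) ≡ 0 mod 23^4.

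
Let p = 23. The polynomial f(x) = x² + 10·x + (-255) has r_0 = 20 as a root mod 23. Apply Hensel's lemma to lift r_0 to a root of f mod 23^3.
r_2 = 8001 (mod 12167)

Hensel: r_{i+1} = r_i − f(r_i)·(f′(r_i))^{-1} mod 23^{i+2}, f′(x) = 2x + 10. Iterate:
  r_0 = 20 (mod 23)
  r_1 = 66 (mod 529)
  r_2 = 8001 (mod 12167)
Final: r = 8001 satisfies f(r) ≡ 0 mod 23^3.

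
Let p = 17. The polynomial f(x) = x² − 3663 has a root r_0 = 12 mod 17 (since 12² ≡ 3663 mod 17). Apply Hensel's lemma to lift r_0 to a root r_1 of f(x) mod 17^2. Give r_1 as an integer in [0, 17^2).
r_1 = 267 (mod 289)

Hensel's recurrence: r_{i+1} = r_i − f(r_i)·(f′(r_i))^{-1} mod 17^{i+2}, with f′(x) = 2x. Iterate:
  r_0 = 12 (mod 17)
  r_1 = 267 (mod 289)
Final: r_1 = 267, and one checks f(r_1) ≡ 0 mod 17^2.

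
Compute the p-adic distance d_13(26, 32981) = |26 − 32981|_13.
d_13(26, 32981) = 1/2197

Step 1 — x − y = 26 − 32981 = -32955. Step 2 — v_13(-32955) = 3 (factor: -32955 = −(13^3 · 15); the sign does not affect v_p). Step 3 — |x − y|_13 = 13^{-3} = 1/2197.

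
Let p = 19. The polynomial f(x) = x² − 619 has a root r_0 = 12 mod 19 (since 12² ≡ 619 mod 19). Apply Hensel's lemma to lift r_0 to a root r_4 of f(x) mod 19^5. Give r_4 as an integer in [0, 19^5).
r_4 = 2199680 (mod 2476099)

Hensel's recurrence: r_{i+1} = r_i − f(r_i)·(f′(r_i))^{-1} mod 19^{i+2}, with f′(x) = 2x. Iterate:
  r_0 = 12 (mod 19)
  r_1 = 107 (mod 361)
  r_2 = 4800 (mod 6859)
  r_3 = 114544 (mod 130321)
  r_4 = 2199680 (mod 2476099)
Final: r_4 = 2199680, and one checks f(r_4) ≡ 0 mod 19^5.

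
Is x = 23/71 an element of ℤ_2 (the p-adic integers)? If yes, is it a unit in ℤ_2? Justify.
x ∈ ℤ_2^× (unit); v_2(x) = 0

ℤ_2 = {x ∈ ℚ_2 : v_2(x) ≥ 0} and ℤ_2^× = {x ∈ ℤ_2 : v_2(x) = 0}. Here v_2(23/71) = v_2(num) − v_2(den) = 0; compare against these criteria.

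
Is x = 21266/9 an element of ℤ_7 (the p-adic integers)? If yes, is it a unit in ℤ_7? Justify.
x ∈ ℤ_7 but not a unit; v_7(x) = 3 > 0

ℤ_7 = {x ∈ ℚ_7 : v_7(x) ≥ 0} and ℤ_7^× = {x ∈ ℤ_7 : v_7(x) = 0}. Here v_7(21266/9) = v_7(num) − v_7(den) = 3; compare against these criteria.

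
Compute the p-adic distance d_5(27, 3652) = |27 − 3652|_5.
d_5(27, 3652) = 1/125

Step 1 — x − y = 27 − 3652 = -3625. Step 2 — v_5(-3625) = 3 (factor: -3625 = −(5^3 · 29); the sign does not affect v_p). Step 3 — |x − y|_5 = 5^{-3} = 1/125.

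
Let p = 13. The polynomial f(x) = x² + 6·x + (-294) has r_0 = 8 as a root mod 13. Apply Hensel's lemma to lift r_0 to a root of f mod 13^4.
r_3 = 22017 (mod 28561)

Hensel: r_{i+1} = r_i − f(r_i)·(f′(r_i))^{-1} mod 13^{i+2}, f′(x) = 2x + 6. Iterate:
  r_0 = 8 (mod 13)
  r_1 = 47 (mod 169)
  r_2 = 47 (mod 2197)
  r_3 = 22017 (mod 28561)
Final: r = 22017 satisfies f(r) ≡ 0 mod 13^4.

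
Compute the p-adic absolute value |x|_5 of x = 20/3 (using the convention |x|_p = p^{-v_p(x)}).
|20/3|_5 = 1/5

Step 1 — compute v_5(x) by factoring powers of 5 out of the numerator and denominator: v_5(20/3) = 1. Step 2 — apply |x|_p = p^{-v_p(x)} = 5^{-1} = 1/5.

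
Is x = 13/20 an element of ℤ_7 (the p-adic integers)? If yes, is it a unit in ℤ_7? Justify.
x ∈ ℤ_7^× (unit); v_7(x) = 0

ℤ_7 = {x ∈ ℚ_7 : v_7(x) ≥ 0} and ℤ_7^× = {x ∈ ℤ_7 : v_7(x) = 0}. Here v_7(13/20) = v_7(num) − v_7(den) = 0; compare against these criteria.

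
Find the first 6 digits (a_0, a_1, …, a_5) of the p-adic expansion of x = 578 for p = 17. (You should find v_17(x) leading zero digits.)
(a_0, …, a_5) = (0, 0, 2, 0, 0, 0)

v_17(578) = 2, so a_0 = ... = a_1 = 0. Factor out: x = 17^2 · u with u = 2 a unit in ℤ_17. Expand u iteratively via a_{v+i} = u_i mod 17, u_{i+1} = (u_i − a_{v+i})/17:
  u_0 = 2;  a_2 = 2;  u_1 = (u_0 − 2)/17 = 0
  u_1 = 0;  a_3 = 0;  u_2 = (u_1 − 0)/17 = 0
  u_2 = 0;  a_4 = 0;  u_3 = (u_2 − 0)/17 = 0
  u_3 = 0;  a_5 = 0;  u_4 = (u_3 − 0)/17 = 0
Digits: (0, 0, 2, 0, 0, 0).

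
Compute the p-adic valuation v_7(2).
v_7(2) = 0

v_7(n) is the largest exponent k such that 7^k divides n. Factor out: 2 = 7^0 · 2. (Sign doesn't affect v_p.) So v_7(2) = 0.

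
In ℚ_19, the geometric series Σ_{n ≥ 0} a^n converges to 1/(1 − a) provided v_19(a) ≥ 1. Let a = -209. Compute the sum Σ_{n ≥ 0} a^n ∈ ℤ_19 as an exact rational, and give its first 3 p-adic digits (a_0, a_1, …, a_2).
Σ a^n = 1/(1 − a) = 1/210;  first 3 digits = (1, 8, 6)

v_19(a) = 1 ≥ 1, so the series converges in ℤ_19 to 1/(1 − a) = 1/(1 − (-209)) = 1/210. Expand this rational in ℤ_19: compute digits iteratively via d_i = x_i mod 19, x_{i+1} = (x_i − d_i)/19. The first 3 digits are (1, 8, 6).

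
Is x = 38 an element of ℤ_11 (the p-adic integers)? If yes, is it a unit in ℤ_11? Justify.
x ∈ ℤ_11^× (unit); v_11(x) = 0

ℤ_11 = {x ∈ ℚ_11 : v_11(x) ≥ 0} and ℤ_11^× = {x ∈ ℤ_11 : v_11(x) = 0}. Here v_11(38) = v_11(num) − v_11(den) = 0; compare against these criteria.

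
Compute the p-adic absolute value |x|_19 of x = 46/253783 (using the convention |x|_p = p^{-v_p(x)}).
|46/253783|_19 = 6859

Step 1 — compute v_19(x) by factoring powers of 19 out of the numerator and denominator: v_19(46/253783) = -3. Step 2 — apply |x|_p = p^{-v_p(x)} = 19^{3} = 6859.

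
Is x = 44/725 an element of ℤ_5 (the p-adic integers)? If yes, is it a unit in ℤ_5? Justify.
x ∉ ℤ_5 (v_5(x) = -2 < 0)

ℤ_5 = {x ∈ ℚ_5 : v_5(x) ≥ 0} and ℤ_5^× = {x ∈ ℤ_5 : v_5(x) = 0}. Here v_5(44/725) = v_5(num) − v_5(den) = -2; compare against these criteria.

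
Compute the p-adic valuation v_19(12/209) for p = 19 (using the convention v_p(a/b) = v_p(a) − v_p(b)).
v_19(12/209) = -1

Factor powers of 19 from the numerator and denominator of the reduced fraction: 12 = 19^0 · 12 and 209 = 19^1 · 11. Apply v_p(a/b) = v_p(a) − v_p(b): v_19(12/209) = 0 − 1 = -1.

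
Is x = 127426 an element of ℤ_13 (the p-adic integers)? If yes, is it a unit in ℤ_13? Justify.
x ∈ ℤ_13 but not a unit; v_13(x) = 3 > 0

ℤ_13 = {x ∈ ℚ_13 : v_13(x) ≥ 0} and ℤ_13^× = {x ∈ ℤ_13 : v_13(x) = 0}. Here v_13(127426) = v_13(num) − v_13(den) = 3; compare against these criteria.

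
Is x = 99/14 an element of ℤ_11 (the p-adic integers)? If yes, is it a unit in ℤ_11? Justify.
x ∈ ℤ_11 but not a unit; v_11(x) = 1 > 0

ℤ_11 = {x ∈ ℚ_11 : v_11(x) ≥ 0} and ℤ_11^× = {x ∈ ℤ_11 : v_11(x) = 0}. Here v_11(99/14) = v_11(num) − v_11(den) = 1; compare against these criteria.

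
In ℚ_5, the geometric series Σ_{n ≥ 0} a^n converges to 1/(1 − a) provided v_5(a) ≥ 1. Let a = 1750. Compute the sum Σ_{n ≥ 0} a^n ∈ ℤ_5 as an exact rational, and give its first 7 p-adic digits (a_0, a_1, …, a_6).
Σ a^n = 1/(1 − a) = -1/1749;  first 7 digits = (1, 0, 0, 4, 2, 0, 1)

v_5(a) = 3 ≥ 1, so the series converges in ℤ_5 to 1/(1 − a) = 1/(1 − 1750) = -1/1749. Expand this rational in ℤ_5: compute digits iteratively via d_i = x_i mod 5, x_{i+1} = (x_i − d_i)/5. The first 7 digits are (1, 0, 0, 4, 2, 0, 1).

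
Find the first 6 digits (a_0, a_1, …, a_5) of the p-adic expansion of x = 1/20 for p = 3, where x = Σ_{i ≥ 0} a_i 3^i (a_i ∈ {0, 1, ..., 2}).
(a_0, …, a_5) = (2, 1, 2, 2, 1, 1)

v_3(1/20) = 0 (numerator and denominator both coprime to 3), so x ∈ ℤ_3^×. Compute digits iteratively via a_i = x_i mod 3, x_{i+1} = (x_i − a_i)/3, with x_0 = x:
  x_0 = 1/20;  a_0 = 2;  x_1 = (x_0 − 2)/3 = -13/20
  x_1 = -13/20;  a_1 = 1;  x_2 = (x_1 − 1)/3 = -11/20
  x_2 = -11/20;  a_2 = 2;  x_3 = (x_2 − 2)/3 = -17/20
  x_3 = -17/20;  a_3 = 2;  x_4 = (x_3 − 2)/3 = -19/20
  x_4 = -19/20;  a_4 = 1;  x_5 = (x_4 − 1)/3 = -13/20
  x_5 = -13/20;  a_5 = 1;  x_6 = (x_5 − 1)/3 = -11/20
Digits: (2, 1, 2, 2, 1, 1).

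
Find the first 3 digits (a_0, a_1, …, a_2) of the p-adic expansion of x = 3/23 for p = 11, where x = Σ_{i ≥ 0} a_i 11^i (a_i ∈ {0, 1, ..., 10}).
(a_0, …, a_2) = (3, 5, 0)

v_11(3/23) = 0 (numerator and denominator both coprime to 11), so x ∈ ℤ_11^×. Compute digits iteratively via a_i = x_i mod 11, x_{i+1} = (x_i − a_i)/11, with x_0 = x:
  x_0 = 3/23;  a_0 = 3;  x_1 = (x_0 − 3)/11 = -6/23
  x_1 = -6/23;  a_1 = 5;  x_2 = (x_1 − 5)/11 = -11/23
  x_2 = -11/23;  a_2 = 0;  x_3 = (x_2 − 0)/11 = -1/23
Digits: (3, 5, 0).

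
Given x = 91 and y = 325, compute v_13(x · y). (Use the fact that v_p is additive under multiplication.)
v_13(29575) = 2

v_p(x) = 1 (factor: 91 = 13^1 · 7); v_p(y) = 1 (factor: 325 = 13^1 · 25). Additivity: v_p(xy) = v_p(x) + v_p(y) = 1 + 1 = 2. (Direct check: xy = 29575 = 13^2 · (175).)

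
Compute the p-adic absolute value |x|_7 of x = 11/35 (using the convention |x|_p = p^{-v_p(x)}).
|11/35|_7 = 7

Step 1 — compute v_7(x) by factoring powers of 7 out of the numerator and denominator: v_7(11/35) = -1. Step 2 — apply |x|_p = p^{-v_p(x)} = 7^{1} = 7.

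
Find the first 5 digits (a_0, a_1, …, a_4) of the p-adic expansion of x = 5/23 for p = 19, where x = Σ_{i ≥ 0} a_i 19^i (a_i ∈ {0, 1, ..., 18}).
(a_0, …, a_4) = (6, 3, 18, 4, 8)

v_19(5/23) = 0 (numerator and denominator both coprime to 19), so x ∈ ℤ_19^×. Compute digits iteratively via a_i = x_i mod 19, x_{i+1} = (x_i − a_i)/19, with x_0 = x:
  x_0 = 5/23;  a_0 = 6;  x_1 = (x_0 − 6)/19 = -7/23
  x_1 = -7/23;  a_1 = 3;  x_2 = (x_1 − 3)/19 = -4/23
  x_2 = -4/23;  a_2 = 18;  x_3 = (x_2 − 18)/19 = -22/23
  x_3 = -22/23;  a_3 = 4;  x_4 = (x_3 − 4)/19 = -6/23
  x_4 = -6/23;  a_4 = 8;  x_5 = (x_4 − 8)/19 = -10/23
Digits: (6, 3, 18, 4, 8).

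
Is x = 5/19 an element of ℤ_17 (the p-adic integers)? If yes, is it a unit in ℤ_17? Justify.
x ∈ ℤ_17^× (unit); v_17(x) = 0

ℤ_17 = {x ∈ ℚ_17 : v_17(x) ≥ 0} and ℤ_17^× = {x ∈ ℤ_17 : v_17(x) = 0}. Here v_17(5/19) = v_17(num) − v_17(den) = 0; compare against these criteria.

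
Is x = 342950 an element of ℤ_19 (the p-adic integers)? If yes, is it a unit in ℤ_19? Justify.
x ∈ ℤ_19 but not a unit; v_19(x) = 3 > 0

ℤ_19 = {x ∈ ℚ_19 : v_19(x) ≥ 0} and ℤ_19^× = {x ∈ ℤ_19 : v_19(x) = 0}. Here v_19(342950) = v_19(num) − v_19(den) = 3; compare against these criteria.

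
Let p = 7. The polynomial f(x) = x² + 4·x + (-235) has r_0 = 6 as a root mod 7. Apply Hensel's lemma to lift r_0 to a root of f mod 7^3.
r_2 = 69 (mod 343)

Hensel: r_{i+1} = r_i − f(r_i)·(f′(r_i))^{-1} mod 7^{i+2}, f′(x) = 2x + 4. Iterate:
  r_0 = 6 (mod 7)
  r_1 = 20 (mod 49)
  r_2 = 69 (mod 343)
Final: r = 69 satisfies f(r) ≡ 0 mod 7^3.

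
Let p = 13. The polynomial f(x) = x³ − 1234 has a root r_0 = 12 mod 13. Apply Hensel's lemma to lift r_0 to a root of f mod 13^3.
r_2 = 467 (mod 2197)

Hensel: r_{i+1} = r_i − f(r_i)/f′(r_i) mod 13^{i+2}, where f′(x) = 3x². Iterate:
  r_0 = 12 (mod 13)
  r_1 = 129 (mod 169)
  r_2 = 467 (mod 2197)
Final: r = 467 with f(r) ≡ 0 mod 13^3.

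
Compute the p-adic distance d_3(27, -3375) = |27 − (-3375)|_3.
d_3(27, -3375) = 1/243

Step 1 — x − y = 27 − (-3375) = 3402. Step 2 — v_3(3402) = 5 (factor: 3402 = (3^5 · 14); the sign does not affect v_p). Step 3 — |x − y|_3 = 3^{-5} = 1/243.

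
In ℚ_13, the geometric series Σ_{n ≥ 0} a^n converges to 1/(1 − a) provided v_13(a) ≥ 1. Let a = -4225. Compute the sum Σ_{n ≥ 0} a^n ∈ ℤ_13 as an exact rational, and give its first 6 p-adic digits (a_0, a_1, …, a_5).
Σ a^n = 1/(1 − a) = 1/4226;  first 6 digits = (1, 0, 1, 11, 0, 9)

v_13(a) = 2 ≥ 1, so the series converges in ℤ_13 to 1/(1 − a) = 1/(1 − (-4225)) = 1/4226. Expand this rational in ℤ_13: compute digits iteratively via d_i = x_i mod 13, x_{i+1} = (x_i − d_i)/13. The first 6 digits are (1, 0, 1, 11, 0, 9).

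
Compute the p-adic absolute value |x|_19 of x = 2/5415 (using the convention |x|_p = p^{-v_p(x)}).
|2/5415|_19 = 361

Step 1 — compute v_19(x) by factoring powers of 19 out of the numerator and denominator: v_19(2/5415) = -2. Step 2 — apply |x|_p = p^{-v_p(x)} = 19^{2} = 361.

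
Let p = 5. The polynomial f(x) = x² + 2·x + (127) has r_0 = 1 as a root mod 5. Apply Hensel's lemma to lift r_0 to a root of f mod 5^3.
r_2 = 56 (mod 125)

Hensel: r_{i+1} = r_i − f(r_i)·(f′(r_i))^{-1} mod 5^{i+2}, f′(x) = 2x + 2. Iterate:
  r_0 = 1 (mod 5)
  r_1 = 6 (mod 25)
  r_2 = 56 (mod 125)
Final: r = 56 satisfies f(r) ≡ 0 mod 5^3.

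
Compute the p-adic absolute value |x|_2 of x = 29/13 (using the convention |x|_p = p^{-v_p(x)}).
|29/13|_2 = 1

Step 1 — compute v_2(x) by factoring powers of 2 out of the numerator and denominator: v_2(29/13) = 0. Step 2 — apply |x|_p = p^{-v_p(x)} = 2^{0} = 1.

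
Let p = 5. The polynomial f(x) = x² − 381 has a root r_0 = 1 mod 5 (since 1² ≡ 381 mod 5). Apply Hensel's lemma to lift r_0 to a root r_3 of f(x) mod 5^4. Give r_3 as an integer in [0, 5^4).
r_3 = 391 (mod 625)

Hensel's recurrence: r_{i+1} = r_i − f(r_i)·(f′(r_i))^{-1} mod 5^{i+2}, with f′(x) = 2x. Iterate:
  r_0 = 1 (mod 5)
  r_1 = 16 (mod 25)
  r_2 = 16 (mod 125)
  r_3 = 391 (mod 625)
Final: r_3 = 391, and one checks f(r_3) ≡ 0 mod 5^4.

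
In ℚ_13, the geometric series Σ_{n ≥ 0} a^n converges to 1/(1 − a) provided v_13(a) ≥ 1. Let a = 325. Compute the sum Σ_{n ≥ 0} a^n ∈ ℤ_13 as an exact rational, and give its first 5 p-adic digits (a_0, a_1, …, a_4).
Σ a^n = 1/(1 − a) = -1/324;  first 5 digits = (1, 12, 2, 8, 10)

v_13(a) = 1 ≥ 1, so the series converges in ℤ_13 to 1/(1 − a) = 1/(1 − 325) = -1/324. Expand this rational in ℤ_13: compute digits iteratively via d_i = x_i mod 13, x_{i+1} = (x_i − d_i)/13. The first 5 digits are (1, 12, 2, 8, 10).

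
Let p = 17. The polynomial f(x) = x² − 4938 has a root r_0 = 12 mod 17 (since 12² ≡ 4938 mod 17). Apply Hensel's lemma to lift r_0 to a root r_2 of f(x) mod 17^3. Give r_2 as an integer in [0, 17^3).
r_2 = 4908 (mod 4913)

Hensel's recurrence: r_{i+1} = r_i − f(r_i)·(f′(r_i))^{-1} mod 17^{i+2}, with f′(x) = 2x. Iterate:
  r_0 = 12 (mod 17)
  r_1 = 284 (mod 289)
  r_2 = 4908 (mod 4913)
Final: r_2 = 4908, and one checks f(r_2) ≡ 0 mod 17^3.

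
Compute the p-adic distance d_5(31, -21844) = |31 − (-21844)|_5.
d_5(31, -21844) = 1/3125

Step 1 — x − y = 31 − (-21844) = 21875. Step 2 — v_5(21875) = 5 (factor: 21875 = (5^5 · 7); the sign does not affect v_p). Step 3 — |x − y|_5 = 5^{-5} = 1/3125.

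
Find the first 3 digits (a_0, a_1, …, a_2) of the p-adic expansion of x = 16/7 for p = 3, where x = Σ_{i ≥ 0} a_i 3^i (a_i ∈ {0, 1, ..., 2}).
(a_0, …, a_2) = (1, 0, 1)

v_3(16/7) = 0 (numerator and denominator both coprime to 3), so x ∈ ℤ_3^×. Compute digits iteratively via a_i = x_i mod 3, x_{i+1} = (x_i − a_i)/3, with x_0 = x:
  x_0 = 16/7;  a_0 = 1;  x_1 = (x_0 − 1)/3 = 3/7
  x_1 = 3/7;  a_1 = 0;  x_2 = (x_1 − 0)/3 = 1/7
  x_2 = 1/7;  a_2 = 1;  x_3 = (x_2 − 1)/3 = -2/7
Digits: (1, 0, 1).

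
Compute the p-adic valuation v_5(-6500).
v_5(-6500) = 3

v_5(n) is the largest exponent k such that 5^k divides n. Factor out: -6500 = -5^3 · 52. (Sign doesn't affect v_p.) So v_5(-6500) = 3.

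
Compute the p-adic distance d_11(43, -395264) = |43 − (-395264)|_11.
d_11(43, -395264) = 1/14641

Step 1 — x − y = 43 − (-395264) = 395307. Step 2 — v_11(395307) = 4 (factor: 395307 = (11^4 · 27); the sign does not affect v_p). Step 3 — |x − y|_11 = 11^{-4} = 1/14641.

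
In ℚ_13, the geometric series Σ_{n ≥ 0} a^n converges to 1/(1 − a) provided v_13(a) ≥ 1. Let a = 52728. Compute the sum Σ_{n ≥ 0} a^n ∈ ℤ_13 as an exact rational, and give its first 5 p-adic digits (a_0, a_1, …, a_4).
Σ a^n = 1/(1 − a) = -1/52727;  first 5 digits = (1, 0, 0, 11, 1)

v_13(a) = 3 ≥ 1, so the series converges in ℤ_13 to 1/(1 − a) = 1/(1 − 52728) = -1/52727. Expand this rational in ℤ_13: compute digits iteratively via d_i = x_i mod 13, x_{i+1} = (x_i − d_i)/13. The first 5 digits are (1, 0, 0, 11, 1).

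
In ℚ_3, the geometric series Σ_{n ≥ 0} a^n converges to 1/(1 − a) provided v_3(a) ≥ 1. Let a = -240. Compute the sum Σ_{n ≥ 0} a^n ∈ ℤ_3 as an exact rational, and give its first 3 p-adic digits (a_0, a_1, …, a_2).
Σ a^n = 1/(1 − a) = 1/241;  first 3 digits = (1, 1, 1)

v_3(a) = 1 ≥ 1, so the series converges in ℤ_3 to 1/(1 − a) = 1/(1 − (-240)) = 1/241. Expand this rational in ℤ_3: compute digits iteratively via d_i = x_i mod 3, x_{i+1} = (x_i − d_i)/3. The first 3 digits are (1, 1, 1).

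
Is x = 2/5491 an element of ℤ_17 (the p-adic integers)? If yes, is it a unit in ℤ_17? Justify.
x ∉ ℤ_17 (v_17(x) = -2 < 0)

ℤ_17 = {x ∈ ℚ_17 : v_17(x) ≥ 0} and ℤ_17^× = {x ∈ ℤ_17 : v_17(x) = 0}. Here v_17(2/5491) = v_17(num) − v_17(den) = -2; compare against these criteria.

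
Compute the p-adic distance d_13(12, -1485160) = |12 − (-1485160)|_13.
d_13(12, -1485160) = 1/371293

Step 1 — x − y = 12 − (-1485160) = 1485172. Step 2 — v_13(1485172) = 5 (factor: 1485172 = (13^5 · 4); the sign does not affect v_p). Step 3 — |x − y|_13 = 13^{-5} = 1/371293.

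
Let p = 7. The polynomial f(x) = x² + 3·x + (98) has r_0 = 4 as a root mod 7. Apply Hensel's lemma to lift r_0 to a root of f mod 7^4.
r_3 = 830 (mod 2401)

Hensel: r_{i+1} = r_i − f(r_i)·(f′(r_i))^{-1} mod 7^{i+2}, f′(x) = 2x + 3. Iterate:
  r_0 = 4 (mod 7)
  r_1 = 46 (mod 49)
  r_2 = 144 (mod 343)
  r_3 = 830 (mod 2401)
Final: r = 830 satisfies f(r) ≡ 0 mod 7^4.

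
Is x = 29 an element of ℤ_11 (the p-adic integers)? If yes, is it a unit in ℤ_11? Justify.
x ∈ ℤ_11^× (unit); v_11(x) = 0

ℤ_11 = {x ∈ ℚ_11 : v_11(x) ≥ 0} and ℤ_11^× = {x ∈ ℤ_11 : v_11(x) = 0}. Here v_11(29) = v_11(num) − v_11(den) = 0; compare against these criteria.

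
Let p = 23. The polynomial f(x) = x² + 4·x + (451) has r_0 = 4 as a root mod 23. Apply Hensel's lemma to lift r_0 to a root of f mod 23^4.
r_3 = 4328 (mod 279841)

Hensel: r_{i+1} = r_i − f(r_i)·(f′(r_i))^{-1} mod 23^{i+2}, f′(x) = 2x + 4. Iterate:
  r_0 = 4 (mod 23)
  r_1 = 96 (mod 529)
  r_2 = 4328 (mod 12167)
  r_3 = 4328 (mod 279841)
Final: r = 4328 satisfies f(r) ≡ 0 mod 23^4.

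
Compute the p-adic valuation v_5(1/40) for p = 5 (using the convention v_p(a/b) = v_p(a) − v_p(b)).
v_5(1/40) = -1

Factor powers of 5 from the numerator and denominator of the reduced fraction: 1 = 5^0 · 1 and 40 = 5^1 · 8. Apply v_p(a/b) = v_p(a) − v_p(b): v_5(1/40) = 0 − 1 = -1.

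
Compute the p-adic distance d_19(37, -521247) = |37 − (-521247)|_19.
d_19(37, -521247) = 1/130321

Step 1 — x − y = 37 − (-521247) = 521284. Step 2 — v_19(521284) = 4 (factor: 521284 = (19^4 · 4); the sign does not affect v_p). Step 3 — |x − y|_19 = 19^{-4} = 1/130321.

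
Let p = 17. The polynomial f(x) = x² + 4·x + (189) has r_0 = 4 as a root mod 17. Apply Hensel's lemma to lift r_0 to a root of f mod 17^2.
r_1 = 106 (mod 289)

Hensel: r_{i+1} = r_i − f(r_i)·(f′(r_i))^{-1} mod 17^{i+2}, f′(x) = 2x + 4. Iterate:
  r_0 = 4 (mod 17)
  r_1 = 106 (mod 289)
Final: r = 106 satisfies f(r) ≡ 0 mod 17^2.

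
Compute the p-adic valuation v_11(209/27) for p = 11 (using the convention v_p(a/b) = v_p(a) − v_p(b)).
v_11(209/27) = 1

Factor powers of 11 from the numerator and denominator of the reduced fraction: 209 = 11^1 · 19 and 27 = 11^0 · 27. Apply v_p(a/b) = v_p(a) − v_p(b): v_11(209/27) = 1 − 0 = 1.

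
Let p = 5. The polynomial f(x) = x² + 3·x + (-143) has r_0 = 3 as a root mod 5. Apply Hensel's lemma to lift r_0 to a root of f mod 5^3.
r_2 = 3 (mod 125)

Hensel: r_{i+1} = r_i − f(r_i)·(f′(r_i))^{-1} mod 5^{i+2}, f′(x) = 2x + 3. Iterate:
  r_0 = 3 (mod 5)
  r_1 = 3 (mod 25)
  r_2 = 3 (mod 125)
Final: r = 3 satisfies f(r) ≡ 0 mod 5^3.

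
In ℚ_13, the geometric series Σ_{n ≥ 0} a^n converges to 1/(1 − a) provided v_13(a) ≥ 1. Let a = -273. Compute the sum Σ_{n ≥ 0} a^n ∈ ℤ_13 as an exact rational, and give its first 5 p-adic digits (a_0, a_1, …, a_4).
Σ a^n = 1/(1 − a) = 1/274;  first 5 digits = (1, 5, 10, 2, 6)

v_13(a) = 1 ≥ 1, so the series converges in ℤ_13 to 1/(1 − a) = 1/(1 − (-273)) = 1/274. Expand this rational in ℤ_13: compute digits iteratively via d_i = x_i mod 13, x_{i+1} = (x_i − d_i)/13. The first 5 digits are (1, 5, 10, 2, 6).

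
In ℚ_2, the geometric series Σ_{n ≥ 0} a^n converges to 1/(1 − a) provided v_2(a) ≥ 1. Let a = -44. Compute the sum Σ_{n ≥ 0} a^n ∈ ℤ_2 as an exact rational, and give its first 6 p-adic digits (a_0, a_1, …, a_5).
Σ a^n = 1/(1 − a) = 1/45;  first 6 digits = (1, 0, 1, 0, 0, 1)

v_2(a) = 2 ≥ 1, so the series converges in ℤ_2 to 1/(1 − a) = 1/(1 − (-44)) = 1/45. Expand this rational in ℤ_2: compute digits iteratively via d_i = x_i mod 2, x_{i+1} = (x_i − d_i)/2. The first 6 digits are (1, 0, 1, 0, 0, 1).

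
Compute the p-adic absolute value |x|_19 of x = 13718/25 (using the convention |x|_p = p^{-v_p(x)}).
|13718/25|_19 = 1/6859

Step 1 — compute v_19(x) by factoring powers of 19 out of the numerator and denominator: v_19(13718/25) = 3. Step 2 — apply |x|_p = p^{-v_p(x)} = 19^{-3} = 1/6859.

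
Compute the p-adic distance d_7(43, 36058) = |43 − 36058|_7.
d_7(43, 36058) = 1/2401

Step 1 — x − y = 43 − 36058 = -36015. Step 2 — v_7(-36015) = 4 (factor: -36015 = −(7^4 · 15); the sign does not affect v_p). Step 3 — |x − y|_7 = 7^{-4} = 1/2401.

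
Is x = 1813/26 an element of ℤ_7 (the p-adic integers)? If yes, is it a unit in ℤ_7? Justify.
x ∈ ℤ_7 but not a unit; v_7(x) = 2 > 0

ℤ_7 = {x ∈ ℚ_7 : v_7(x) ≥ 0} and ℤ_7^× = {x ∈ ℤ_7 : v_7(x) = 0}. Here v_7(1813/26) = v_7(num) − v_7(den) = 2; compare against these criteria.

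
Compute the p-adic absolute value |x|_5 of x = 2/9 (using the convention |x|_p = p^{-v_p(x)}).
|2/9|_5 = 1

Step 1 — compute v_5(x) by factoring powers of 5 out of the numerator and denominator: v_5(2/9) = 0. Step 2 — apply |x|_p = p^{-v_p(x)} = 5^{0} = 1.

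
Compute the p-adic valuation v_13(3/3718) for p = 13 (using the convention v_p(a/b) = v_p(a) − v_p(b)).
v_13(3/3718) = -2

Factor powers of 13 from the numerator and denominator of the reduced fraction: 3 = 13^0 · 3 and 3718 = 13^2 · 22. Apply v_p(a/b) = v_p(a) − v_p(b): v_13(3/3718) = 0 − 2 = -2.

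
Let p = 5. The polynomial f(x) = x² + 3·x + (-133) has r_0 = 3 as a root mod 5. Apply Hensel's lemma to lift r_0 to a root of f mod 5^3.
r_2 = 88 (mod 125)

Hensel: r_{i+1} = r_i − f(r_i)·(f′(r_i))^{-1} mod 5^{i+2}, f′(x) = 2x + 3. Iterate:
  r_0 = 3 (mod 5)
  r_1 = 13 (mod 25)
  r_2 = 88 (mod 125)
Final: r = 88 satisfies f(r) ≡ 0 mod 5^3.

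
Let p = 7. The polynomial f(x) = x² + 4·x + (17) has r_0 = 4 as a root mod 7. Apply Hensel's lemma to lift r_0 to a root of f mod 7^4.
r_3 = 200 (mod 2401)

Hensel: r_{i+1} = r_i − f(r_i)·(f′(r_i))^{-1} mod 7^{i+2}, f′(x) = 2x + 4. Iterate:
  r_0 = 4 (mod 7)
  r_1 = 4 (mod 49)
  r_2 = 200 (mod 343)
  r_3 = 200 (mod 2401)
Final: r = 200 satisfies f(r) ≡ 0 mod 7^4.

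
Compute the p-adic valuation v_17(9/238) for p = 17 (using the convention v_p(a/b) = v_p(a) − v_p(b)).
v_17(9/238) = -1

Factor powers of 17 from the numerator and denominator of the reduced fraction: 9 = 17^0 · 9 and 238 = 17^1 · 14. Apply v_p(a/b) = v_p(a) − v_p(b): v_17(9/238) = 0 − 1 = -1.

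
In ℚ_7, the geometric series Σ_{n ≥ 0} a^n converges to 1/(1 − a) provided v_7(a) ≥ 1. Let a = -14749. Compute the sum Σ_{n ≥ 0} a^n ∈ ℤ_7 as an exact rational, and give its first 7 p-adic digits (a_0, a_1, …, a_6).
Σ a^n = 1/(1 − a) = 1/14750;  first 7 digits = (1, 0, 0, 6, 0, 6, 0)

v_7(a) = 3 ≥ 1, so the series converges in ℤ_7 to 1/(1 − a) = 1/(1 − (-14749)) = 1/14750. Expand this rational in ℤ_7: compute digits iteratively via d_i = x_i mod 7, x_{i+1} = (x_i − d_i)/7. The first 7 digits are (1, 0, 0, 6, 0, 6, 0).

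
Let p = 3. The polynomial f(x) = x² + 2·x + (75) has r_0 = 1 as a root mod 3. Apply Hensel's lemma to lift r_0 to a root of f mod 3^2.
r_1 = 4 (mod 9)

Hensel: r_{i+1} = r_i − f(r_i)·(f′(r_i))^{-1} mod 3^{i+2}, f′(x) = 2x + 2. Iterate:
  r_0 = 1 (mod 3)
  r_1 = 4 (mod 9)
Final: r = 4 satisfies f(r) ≡ 0 mod 3^2.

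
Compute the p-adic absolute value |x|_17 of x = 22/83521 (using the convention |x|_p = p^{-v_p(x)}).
|22/83521|_17 = 83521

Step 1 — compute v_17(x) by factoring powers of 17 out of the numerator and denominator: v_17(22/83521) = -4. Step 2 — apply |x|_p = p^{-v_p(x)} = 17^{4} = 83521.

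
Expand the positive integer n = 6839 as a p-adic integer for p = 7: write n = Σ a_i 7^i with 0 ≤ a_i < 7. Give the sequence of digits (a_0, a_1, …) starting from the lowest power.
(a_0, a_1, …) = (0, 4, 6, 5, 2)

Repeated division by 7 gives the digits low-to-high: 6839 = 4·7^1 + 6·7^2 + 5·7^3 + 2·7^4. Digit sequence: (0, 4, 6, 5, 2).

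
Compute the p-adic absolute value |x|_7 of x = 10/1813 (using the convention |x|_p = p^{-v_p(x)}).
|10/1813|_7 = 49

Step 1 — compute v_7(x) by factoring powers of 7 out of the numerator and denominator: v_7(10/1813) = -2. Step 2 — apply |x|_p = p^{-v_p(x)} = 7^{2} = 49.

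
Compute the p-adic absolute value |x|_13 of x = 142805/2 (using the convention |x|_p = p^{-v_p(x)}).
|142805/2|_13 = 1/28561

Step 1 — compute v_13(x) by factoring powers of 13 out of the numerator and denominator: v_13(142805/2) = 4. Step 2 — apply |x|_p = p^{-v_p(x)} = 13^{-4} = 1/28561.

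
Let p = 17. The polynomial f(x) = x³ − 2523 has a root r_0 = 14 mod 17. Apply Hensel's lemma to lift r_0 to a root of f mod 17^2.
r_1 = 252 (mod 289)

Hensel: r_{i+1} = r_i − f(r_i)/f′(r_i) mod 17^{i+2}, where f′(x) = 3x². Iterate:
  r_0 = 14 (mod 17)
  r_1 = 252 (mod 289)
Final: r = 252 with f(r) ≡ 0 mod 17^2.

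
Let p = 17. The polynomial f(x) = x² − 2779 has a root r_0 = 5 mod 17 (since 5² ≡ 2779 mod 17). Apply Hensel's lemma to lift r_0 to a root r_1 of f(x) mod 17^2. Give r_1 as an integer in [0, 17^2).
r_1 = 107 (mod 289)

Hensel's recurrence: r_{i+1} = r_i − f(r_i)·(f′(r_i))^{-1} mod 17^{i+2}, with f′(x) = 2x. Iterate:
  r_0 = 5 (mod 17)
  r_1 = 107 (mod 289)
Final: r_1 = 107, and one checks f(r_1) ≡ 0 mod 17^2.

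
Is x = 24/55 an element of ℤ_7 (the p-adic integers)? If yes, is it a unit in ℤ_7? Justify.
x ∈ ℤ_7^× (unit); v_7(x) = 0

ℤ_7 = {x ∈ ℚ_7 : v_7(x) ≥ 0} and ℤ_7^× = {x ∈ ℤ_7 : v_7(x) = 0}. Here v_7(24/55) = v_7(num) − v_7(den) = 0; compare against these criteria.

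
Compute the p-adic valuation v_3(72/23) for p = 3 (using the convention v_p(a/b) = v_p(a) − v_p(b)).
v_3(72/23) = 2

Factor powers of 3 from the numerator and denominator of the reduced fraction: 72 = 3^2 · 8 and 23 = 3^0 · 23. Apply v_p(a/b) = v_p(a) − v_p(b): v_3(72/23) = 2 − 0 = 2.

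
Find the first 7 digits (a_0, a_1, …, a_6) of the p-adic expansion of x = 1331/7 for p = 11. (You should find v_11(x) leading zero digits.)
(a_0, …, a_6) = (0, 0, 0, 8, 4, 9, 7)

v_11(1331/7) = 3, so a_0 = ... = a_2 = 0. Factor out: x = 11^3 · u with u = 1/7 a unit in ℤ_11. Expand u iteratively via a_{v+i} = u_i mod 11, u_{i+1} = (u_i − a_{v+i})/11:
  u_0 = 1/7;  a_3 = 8;  u_1 = (u_0 − 8)/11 = -5/7
  u_1 = -5/7;  a_4 = 4;  u_2 = (u_1 − 4)/11 = -3/7
  u_2 = -3/7;  a_5 = 9;  u_3 = (u_2 − 9)/11 = -6/7
  u_3 = -6/7;  a_6 = 7;  u_4 = (u_3 − 7)/11 = -5/7
Digits: (0, 0, 0, 8, 4, 9, 7).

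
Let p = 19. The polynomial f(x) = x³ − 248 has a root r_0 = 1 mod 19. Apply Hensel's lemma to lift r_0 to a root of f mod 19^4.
r_3 = 3212 (mod 130321)

Hensel: r_{i+1} = r_i − f(r_i)/f′(r_i) mod 19^{i+2}, where f′(x) = 3x². Iterate:
  r_0 = 1 (mod 19)
  r_1 = 324 (mod 361)
  r_2 = 3212 (mod 6859)
  r_3 = 3212 (mod 130321)
Final: r = 3212 with f(r) ≡ 0 mod 19^4.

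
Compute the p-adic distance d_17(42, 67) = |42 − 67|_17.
d_17(42, 67) = 1

Step 1 — x − y = 42 − 67 = -25. Step 2 — v_17(-25) = 0 (factor: -25 = −(17^0 · 25); the sign does not affect v_p). Step 3 — |x − y|_17 = 17^{0} = 1.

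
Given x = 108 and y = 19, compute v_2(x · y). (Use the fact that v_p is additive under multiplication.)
v_2(2052) = 2

v_p(x) = 2 (factor: 108 = 2^2 · 27); v_p(y) = 0 (factor: 19 = 2^0 · 19). Additivity: v_p(xy) = v_p(x) + v_p(y) = 2 + 0 = 2. (Direct check: xy = 2052 = 2^2 · (513).)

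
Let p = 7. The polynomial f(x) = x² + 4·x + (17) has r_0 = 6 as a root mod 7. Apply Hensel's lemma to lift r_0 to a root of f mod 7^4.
r_3 = 2197 (mod 2401)

Hensel: r_{i+1} = r_i − f(r_i)·(f′(r_i))^{-1} mod 7^{i+2}, f′(x) = 2x + 4. Iterate:
  r_0 = 6 (mod 7)
  r_1 = 41 (mod 49)
  r_2 = 139 (mod 343)
  r_3 = 2197 (mod 2401)
Final: r = 2197 satisfies f(r) ≡ 0 mod 7^4.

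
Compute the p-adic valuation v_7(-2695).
v_7(-2695) = 2

v_7(n) is the largest exponent k such that 7^k divides n. Factor out: -2695 = -7^2 · 55. (Sign doesn't affect v_p.) So v_7(-2695) = 2.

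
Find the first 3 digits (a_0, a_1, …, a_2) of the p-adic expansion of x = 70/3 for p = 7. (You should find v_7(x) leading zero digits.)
(a_0, …, a_2) = (0, 1, 5)

v_7(70/3) = 1, so a_0 = ... = a_0 = 0. Factor out: x = 7^1 · u with u = 10/3 a unit in ℤ_7. Expand u iteratively via a_{v+i} = u_i mod 7, u_{i+1} = (u_i − a_{v+i})/7:
  u_0 = 10/3;  a_1 = 1;  u_1 = (u_0 − 1)/7 = 1/3
  u_1 = 1/3;  a_2 = 5;  u_2 = (u_1 − 5)/7 = -2/3
Digits: (0, 1, 5).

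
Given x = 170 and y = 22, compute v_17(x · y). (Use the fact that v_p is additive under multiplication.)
v_17(3740) = 1

v_p(x) = 1 (factor: 170 = 17^1 · 10); v_p(y) = 0 (factor: 22 = 17^0 · 22). Additivity: v_p(xy) = v_p(x) + v_p(y) = 1 + 0 = 1. (Direct check: xy = 3740 = 17^1 · (220).)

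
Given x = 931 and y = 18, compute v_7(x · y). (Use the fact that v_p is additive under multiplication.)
v_7(16758) = 2

v_p(x) = 2 (factor: 931 = 7^2 · 19); v_p(y) = 0 (factor: 18 = 7^0 · 18). Additivity: v_p(xy) = v_p(x) + v_p(y) = 2 + 0 = 2. (Direct check: xy = 16758 = 7^2 · (342).)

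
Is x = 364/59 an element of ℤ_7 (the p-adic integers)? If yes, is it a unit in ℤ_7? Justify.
x ∈ ℤ_7 but not a unit; v_7(x) = 1 > 0

ℤ_7 = {x ∈ ℚ_7 : v_7(x) ≥ 0} and ℤ_7^× = {x ∈ ℤ_7 : v_7(x) = 0}. Here v_7(364/59) = v_7(num) − v_7(den) = 1; compare against these criteria.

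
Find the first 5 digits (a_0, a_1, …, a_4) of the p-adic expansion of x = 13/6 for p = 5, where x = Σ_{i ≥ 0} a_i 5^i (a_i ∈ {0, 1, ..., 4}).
(a_0, …, a_4) = (3, 4, 0, 4, 0)

v_5(13/6) = 0 (numerator and denominator both coprime to 5), so x ∈ ℤ_5^×. Compute digits iteratively via a_i = x_i mod 5, x_{i+1} = (x_i − a_i)/5, with x_0 = x:
  x_0 = 13/6;  a_0 = 3;  x_1 = (x_0 − 3)/5 = -1/6
  x_1 = -1/6;  a_1 = 4;  x_2 = (x_1 − 4)/5 = -5/6
  x_2 = -5/6;  a_2 = 0;  x_3 = (x_2 − 0)/5 = -1/6
  x_3 = -1/6;  a_3 = 4;  x_4 = (x_3 − 4)/5 = -5/6
  x_4 = -5/6;  a_4 = 0;  x_5 = (x_4 − 0)/5 = -1/6
Digits: (3, 4, 0, 4, 0).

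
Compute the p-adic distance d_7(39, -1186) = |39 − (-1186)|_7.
d_7(39, -1186) = 1/49

Step 1 — x − y = 39 − (-1186) = 1225. Step 2 — v_7(1225) = 2 (factor: 1225 = (7^2 · 25); the sign does not affect v_p). Step 3 — |x − y|_7 = 7^{-2} = 1/49.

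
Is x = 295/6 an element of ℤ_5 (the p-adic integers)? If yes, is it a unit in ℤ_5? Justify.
x ∈ ℤ_5 but not a unit; v_5(x) = 1 > 0

ℤ_5 = {x ∈ ℚ_5 : v_5(x) ≥ 0} and ℤ_5^× = {x ∈ ℤ_5 : v_5(x) = 0}. Here v_5(295/6) = v_5(num) − v_5(den) = 1; compare against these criteria.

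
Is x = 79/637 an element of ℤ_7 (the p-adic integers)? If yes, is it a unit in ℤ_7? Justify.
x ∉ ℤ_7 (v_7(x) = -2 < 0)

ℤ_7 = {x ∈ ℚ_7 : v_7(x) ≥ 0} and ℤ_7^× = {x ∈ ℤ_7 : v_7(x) = 0}. Here v_7(79/637) = v_7(num) − v_7(den) = -2; compare against these criteria.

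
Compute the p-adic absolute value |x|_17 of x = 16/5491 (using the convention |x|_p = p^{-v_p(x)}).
|16/5491|_17 = 289

Step 1 — compute v_17(x) by factoring powers of 17 out of the numerator and denominator: v_17(16/5491) = -2. Step 2 — apply |x|_p = p^{-v_p(x)} = 17^{2} = 289.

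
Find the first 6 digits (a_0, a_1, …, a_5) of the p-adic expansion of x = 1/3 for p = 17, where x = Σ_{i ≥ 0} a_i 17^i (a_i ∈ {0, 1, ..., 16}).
(a_0, …, a_5) = (6, 11, 5, 11, 5, 11)

v_17(1/3) = 0 (numerator and denominator both coprime to 17), so x ∈ ℤ_17^×. Compute digits iteratively via a_i = x_i mod 17, x_{i+1} = (x_i − a_i)/17, with x_0 = x:
  x_0 = 1/3;  a_0 = 6;  x_1 = (x_0 − 6)/17 = -1/3
  x_1 = -1/3;  a_1 = 11;  x_2 = (x_1 − 11)/17 = -2/3
  x_2 = -2/3;  a_2 = 5;  x_3 = (x_2 − 5)/17 = -1/3
  x_3 = -1/3;  a_3 = 11;  x_4 = (x_3 − 11)/17 = -2/3
  x_4 = -2/3;  a_4 = 5;  x_5 = (x_4 − 5)/17 = -1/3
  x_5 = -1/3;  a_5 = 11;  x_6 = (x_5 − 11)/17 = -2/3
Digits: (6, 11, 5, 11, 5, 11).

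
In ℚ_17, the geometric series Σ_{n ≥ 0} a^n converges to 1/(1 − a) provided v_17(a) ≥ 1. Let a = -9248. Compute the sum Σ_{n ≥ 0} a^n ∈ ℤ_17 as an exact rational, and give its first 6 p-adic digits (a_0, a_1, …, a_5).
Σ a^n = 1/(1 − a) = 1/9249;  first 6 digits = (1, 0, 2, 15, 3, 9)

v_17(a) = 2 ≥ 1, so the series converges in ℤ_17 to 1/(1 − a) = 1/(1 − (-9248)) = 1/9249. Expand this rational in ℤ_17: compute digits iteratively via d_i = x_i mod 17, x_{i+1} = (x_i − d_i)/17. The first 6 digits are (1, 0, 2, 15, 3, 9).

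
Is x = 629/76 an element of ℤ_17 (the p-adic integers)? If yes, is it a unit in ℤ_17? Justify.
x ∈ ℤ_17 but not a unit; v_17(x) = 1 > 0

ℤ_17 = {x ∈ ℚ_17 : v_17(x) ≥ 0} and ℤ_17^× = {x ∈ ℤ_17 : v_17(x) = 0}. Here v_17(629/76) = v_17(num) − v_17(den) = 1; compare against these criteria.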